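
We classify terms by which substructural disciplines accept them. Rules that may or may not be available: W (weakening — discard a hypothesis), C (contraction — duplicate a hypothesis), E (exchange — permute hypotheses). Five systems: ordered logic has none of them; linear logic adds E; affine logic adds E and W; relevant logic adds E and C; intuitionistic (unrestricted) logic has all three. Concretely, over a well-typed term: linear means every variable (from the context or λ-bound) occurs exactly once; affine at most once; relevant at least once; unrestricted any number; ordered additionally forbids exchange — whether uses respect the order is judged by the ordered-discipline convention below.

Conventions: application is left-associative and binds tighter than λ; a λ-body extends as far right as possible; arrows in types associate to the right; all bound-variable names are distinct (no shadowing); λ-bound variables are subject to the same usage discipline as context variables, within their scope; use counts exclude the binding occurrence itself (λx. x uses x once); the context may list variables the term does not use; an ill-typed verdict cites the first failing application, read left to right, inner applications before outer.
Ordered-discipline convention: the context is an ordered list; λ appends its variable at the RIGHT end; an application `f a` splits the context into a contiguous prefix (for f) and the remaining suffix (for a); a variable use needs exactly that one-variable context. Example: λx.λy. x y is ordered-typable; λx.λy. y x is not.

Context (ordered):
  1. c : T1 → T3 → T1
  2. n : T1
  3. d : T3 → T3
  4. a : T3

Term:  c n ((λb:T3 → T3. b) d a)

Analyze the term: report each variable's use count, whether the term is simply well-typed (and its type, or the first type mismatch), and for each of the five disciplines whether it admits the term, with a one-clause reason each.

counts: c: 1×; n: 1×; d: 1×; a: 1×; b [bound]: 1×
order of uses: c, n, b, d, a
typing: well-typed — term : T1
ordered ✓ (c, n, d, a, b once each; derivable with no W/C/E)
linear ✓ (c, n, d, a, b: one use apiece)
affine ✓ (no duplicate uses among c, n, d, a, b)
relevant ✓ (at least one use each (c, n, d, a, b))
unrestricted ✓ (typability at T1 is all that's needed)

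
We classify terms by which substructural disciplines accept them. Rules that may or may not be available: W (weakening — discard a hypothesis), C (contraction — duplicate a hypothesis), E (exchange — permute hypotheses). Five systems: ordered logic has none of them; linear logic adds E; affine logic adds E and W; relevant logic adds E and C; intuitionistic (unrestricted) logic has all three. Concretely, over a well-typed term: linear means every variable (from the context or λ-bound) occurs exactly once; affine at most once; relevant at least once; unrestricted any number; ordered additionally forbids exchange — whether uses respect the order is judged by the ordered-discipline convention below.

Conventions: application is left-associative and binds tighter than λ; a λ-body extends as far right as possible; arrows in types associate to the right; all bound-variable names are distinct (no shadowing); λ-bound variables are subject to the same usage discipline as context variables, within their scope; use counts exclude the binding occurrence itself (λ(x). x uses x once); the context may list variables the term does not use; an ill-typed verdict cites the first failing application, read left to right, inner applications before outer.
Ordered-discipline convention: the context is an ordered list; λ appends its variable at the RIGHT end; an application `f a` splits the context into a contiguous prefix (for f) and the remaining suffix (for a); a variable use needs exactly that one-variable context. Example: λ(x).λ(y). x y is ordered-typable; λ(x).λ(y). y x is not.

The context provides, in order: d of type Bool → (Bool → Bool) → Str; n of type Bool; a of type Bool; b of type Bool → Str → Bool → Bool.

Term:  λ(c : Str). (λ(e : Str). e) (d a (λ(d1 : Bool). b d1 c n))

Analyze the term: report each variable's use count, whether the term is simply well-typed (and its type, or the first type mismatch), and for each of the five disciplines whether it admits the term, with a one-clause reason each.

usage: d ×1, n ×1, a ×1, b ×1, c [bound] ×1, e [bound] ×1, d1 [bound] ×1
left-to-right use order: e, d, a, b, d1, c, n
typing: well-typed at Str → Str
ordered: ✗ — no contiguous prefix/suffix split fits e, d, a, b, d1, c, n
linear: ✓ — d, n, a, b, c, e, d1: one use apiece
affine: ✓ — at most one use each (d, n, a, b, c, e, d1)
relevant: ✓ — none of d, n, a, b, c, e, d1 goes unused
unrestricted: ✓ — simply typable at Str → Str; W, C, E all held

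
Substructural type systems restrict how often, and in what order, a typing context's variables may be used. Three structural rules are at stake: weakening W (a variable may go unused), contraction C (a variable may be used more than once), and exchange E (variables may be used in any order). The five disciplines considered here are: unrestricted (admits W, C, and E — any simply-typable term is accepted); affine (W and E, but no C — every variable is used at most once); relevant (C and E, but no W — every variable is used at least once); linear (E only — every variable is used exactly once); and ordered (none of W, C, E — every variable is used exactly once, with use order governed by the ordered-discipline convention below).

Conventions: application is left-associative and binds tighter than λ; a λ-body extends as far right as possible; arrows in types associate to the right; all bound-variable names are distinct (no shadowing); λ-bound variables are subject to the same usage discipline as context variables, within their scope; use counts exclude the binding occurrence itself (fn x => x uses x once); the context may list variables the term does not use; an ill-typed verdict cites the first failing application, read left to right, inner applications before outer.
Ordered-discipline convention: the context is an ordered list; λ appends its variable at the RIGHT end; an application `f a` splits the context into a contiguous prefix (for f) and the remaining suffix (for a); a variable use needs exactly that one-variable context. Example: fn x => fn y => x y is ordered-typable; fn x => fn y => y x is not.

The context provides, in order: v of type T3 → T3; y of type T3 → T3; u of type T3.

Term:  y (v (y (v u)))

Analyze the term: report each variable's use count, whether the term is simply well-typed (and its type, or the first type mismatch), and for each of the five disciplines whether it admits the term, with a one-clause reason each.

use counts: v: 2; y: 2; u: 1
order of uses: y, v, y, v, u
typing: well-typed at T3
ordered ✗ (repeated use of v ×2, y ×2)
linear ✗ (repeated use of v ×2, y ×2)
affine ✗ (repeated use of v ×2, y ×2)
relevant ✓ (every one of v, y, u appears)
unrestricted ✓ (typability at T3 is all that's needed)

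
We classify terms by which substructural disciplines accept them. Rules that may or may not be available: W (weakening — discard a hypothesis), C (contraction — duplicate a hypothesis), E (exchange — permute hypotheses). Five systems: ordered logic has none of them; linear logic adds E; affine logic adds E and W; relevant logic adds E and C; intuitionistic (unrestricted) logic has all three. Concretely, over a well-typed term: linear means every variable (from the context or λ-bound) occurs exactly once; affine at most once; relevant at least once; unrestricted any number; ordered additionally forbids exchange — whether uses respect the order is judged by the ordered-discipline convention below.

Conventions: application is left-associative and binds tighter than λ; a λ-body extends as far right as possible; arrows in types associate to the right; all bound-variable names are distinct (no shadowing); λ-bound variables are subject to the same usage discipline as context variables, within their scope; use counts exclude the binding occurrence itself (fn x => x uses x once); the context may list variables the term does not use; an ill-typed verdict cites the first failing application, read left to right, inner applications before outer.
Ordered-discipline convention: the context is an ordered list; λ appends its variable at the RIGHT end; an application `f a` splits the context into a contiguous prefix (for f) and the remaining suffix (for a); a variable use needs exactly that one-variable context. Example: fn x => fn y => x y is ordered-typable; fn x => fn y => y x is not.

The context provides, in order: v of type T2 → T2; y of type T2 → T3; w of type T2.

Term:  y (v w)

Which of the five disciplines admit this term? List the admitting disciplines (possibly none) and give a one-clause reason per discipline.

accepted by: linear, affine, relevant, unrestricted
counts: v=1, y=1, w=1
uses in reading order: y, v, w
typing: the term checks, with type T3
ordered: ✗, use order y, v, w needs exchange
linear: ✓, v, y, w: one use apiece
affine: ✓, no duplicate uses among v, y, w
relevant: ✓, v, y, w: all used, weakening unneeded
unrestricted: ✓, typability at T3 is all that's needed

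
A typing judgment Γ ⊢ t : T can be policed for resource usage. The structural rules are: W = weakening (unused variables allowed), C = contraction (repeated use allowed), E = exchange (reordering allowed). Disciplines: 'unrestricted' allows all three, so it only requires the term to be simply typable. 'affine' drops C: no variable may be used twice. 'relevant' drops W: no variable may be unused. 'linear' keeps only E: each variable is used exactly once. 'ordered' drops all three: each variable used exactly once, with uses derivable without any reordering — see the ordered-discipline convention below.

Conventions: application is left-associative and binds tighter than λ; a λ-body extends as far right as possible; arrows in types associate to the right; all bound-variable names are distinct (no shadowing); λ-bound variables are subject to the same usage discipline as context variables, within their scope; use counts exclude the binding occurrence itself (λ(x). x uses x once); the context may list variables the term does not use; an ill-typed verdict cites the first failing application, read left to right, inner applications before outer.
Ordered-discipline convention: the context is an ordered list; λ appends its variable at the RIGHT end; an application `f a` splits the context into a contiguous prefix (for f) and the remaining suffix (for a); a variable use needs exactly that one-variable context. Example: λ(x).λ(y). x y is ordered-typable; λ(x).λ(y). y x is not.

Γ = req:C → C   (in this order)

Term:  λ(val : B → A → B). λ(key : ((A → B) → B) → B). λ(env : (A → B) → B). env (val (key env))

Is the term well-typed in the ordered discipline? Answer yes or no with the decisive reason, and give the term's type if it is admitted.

no — uses contraction: env ×2; needs weakening: req unused
variable uses: req: 0×, val [bound]: 1×, key [bound]: 1×, env [bound]: 2×
use order (left to right): env, val, key, env
typing: well-typed — term : (B → A → B) → (((A → B) → B) → B) → ((A → B) → B) → B
per-discipline verdicts: ordered ✗ · linear ✗ · affine ✗ · relevant ✗ · unrestricted ✓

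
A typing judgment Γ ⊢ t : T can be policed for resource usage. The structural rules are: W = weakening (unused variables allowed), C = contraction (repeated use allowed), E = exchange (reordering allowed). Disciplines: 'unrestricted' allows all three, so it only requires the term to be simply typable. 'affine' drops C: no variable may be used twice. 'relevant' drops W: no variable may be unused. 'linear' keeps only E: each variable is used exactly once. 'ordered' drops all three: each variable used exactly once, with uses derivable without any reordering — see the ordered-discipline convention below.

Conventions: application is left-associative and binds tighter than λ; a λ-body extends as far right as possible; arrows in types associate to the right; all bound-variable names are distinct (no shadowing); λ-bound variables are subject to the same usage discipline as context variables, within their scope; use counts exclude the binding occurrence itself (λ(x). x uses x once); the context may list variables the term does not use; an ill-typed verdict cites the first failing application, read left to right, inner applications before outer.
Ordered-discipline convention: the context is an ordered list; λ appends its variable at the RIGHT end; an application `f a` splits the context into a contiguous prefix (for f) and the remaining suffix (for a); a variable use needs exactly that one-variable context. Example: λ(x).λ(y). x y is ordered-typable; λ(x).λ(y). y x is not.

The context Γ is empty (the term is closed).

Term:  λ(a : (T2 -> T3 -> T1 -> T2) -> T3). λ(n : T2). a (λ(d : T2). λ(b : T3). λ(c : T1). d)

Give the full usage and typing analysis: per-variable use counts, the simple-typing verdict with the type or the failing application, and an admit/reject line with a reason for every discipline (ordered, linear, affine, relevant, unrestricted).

variable uses: a (λ-bound) ×1; n (λ-bound) ×0; d (λ-bound) ×1; b (λ-bound) ×0; c (λ-bound) ×0
uses in reading order: a, d
typing: the term checks, with type ((T2 -> T3 -> T1 -> T2) -> T3) -> T2 -> T3
ordered: ✗, needs weakening: n, b, c unused
linear: ✗, needs weakening: n, b, c unused
affine: ✓, a, n, d, b, c: no repeats, contraction unneeded
relevant: ✗, needs weakening: n, b, c unused
unrestricted: ✓, type-checks (((T2 -> T3 -> T1 -> T2) -> T3) -> T2 -> T3) and nothing is barred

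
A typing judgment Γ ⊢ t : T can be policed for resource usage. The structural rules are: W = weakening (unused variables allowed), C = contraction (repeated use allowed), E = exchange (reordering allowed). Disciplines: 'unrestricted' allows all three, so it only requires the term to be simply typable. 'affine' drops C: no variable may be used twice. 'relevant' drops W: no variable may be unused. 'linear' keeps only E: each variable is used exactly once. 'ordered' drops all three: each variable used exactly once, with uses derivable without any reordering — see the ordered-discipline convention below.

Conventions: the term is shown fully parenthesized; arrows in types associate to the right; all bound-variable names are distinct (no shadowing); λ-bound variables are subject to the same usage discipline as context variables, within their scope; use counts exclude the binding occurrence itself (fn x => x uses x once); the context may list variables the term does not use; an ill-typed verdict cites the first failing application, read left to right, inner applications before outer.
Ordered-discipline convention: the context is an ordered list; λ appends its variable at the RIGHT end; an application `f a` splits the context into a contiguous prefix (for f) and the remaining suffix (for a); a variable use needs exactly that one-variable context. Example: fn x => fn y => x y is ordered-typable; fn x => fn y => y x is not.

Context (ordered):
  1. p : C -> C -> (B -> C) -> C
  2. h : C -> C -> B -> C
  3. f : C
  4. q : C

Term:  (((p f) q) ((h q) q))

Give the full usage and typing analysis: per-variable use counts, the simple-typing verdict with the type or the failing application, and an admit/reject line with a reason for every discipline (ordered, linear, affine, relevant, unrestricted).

counts: p=1, h=1, f=1, q=3
uses in reading order: p, f, q, h, q, q
typing: well-typed — term : C
ordered: ✗, repeated use of q ×3
linear: ✗, repeated use of q ×3
affine: ✗, repeated use of q ×3
relevant: ✓, at least one use each (p, h, f, q)
unrestricted: ✓, typability at C is all that's needed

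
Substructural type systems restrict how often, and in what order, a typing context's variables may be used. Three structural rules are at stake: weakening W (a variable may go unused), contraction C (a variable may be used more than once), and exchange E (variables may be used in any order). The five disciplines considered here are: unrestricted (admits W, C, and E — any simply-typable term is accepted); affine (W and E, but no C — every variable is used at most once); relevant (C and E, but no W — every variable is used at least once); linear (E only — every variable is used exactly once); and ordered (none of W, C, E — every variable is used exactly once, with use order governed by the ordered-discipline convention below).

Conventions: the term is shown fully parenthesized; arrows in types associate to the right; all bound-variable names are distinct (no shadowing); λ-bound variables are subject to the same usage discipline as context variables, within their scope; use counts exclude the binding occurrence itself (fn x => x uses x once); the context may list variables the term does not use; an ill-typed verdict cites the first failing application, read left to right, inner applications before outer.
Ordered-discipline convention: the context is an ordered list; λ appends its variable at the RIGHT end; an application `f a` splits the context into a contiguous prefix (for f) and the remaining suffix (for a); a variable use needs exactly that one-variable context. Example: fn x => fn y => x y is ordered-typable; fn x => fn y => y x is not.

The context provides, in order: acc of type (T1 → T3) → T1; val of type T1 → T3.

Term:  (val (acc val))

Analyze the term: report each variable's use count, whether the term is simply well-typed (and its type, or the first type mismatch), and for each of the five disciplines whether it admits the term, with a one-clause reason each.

counts: acc ×1; val ×2
uses in reading order: val, acc, val
typing: well-typed — term : T3
ordered: ✗ — uses contraction: val ×2
linear: ✗ — uses contraction: val ×2
affine: ✗ — uses contraction: val ×2
relevant: ✓ — at least one use each (acc, val)
unrestricted: ✓ — simply typable at T3; W, C, E all held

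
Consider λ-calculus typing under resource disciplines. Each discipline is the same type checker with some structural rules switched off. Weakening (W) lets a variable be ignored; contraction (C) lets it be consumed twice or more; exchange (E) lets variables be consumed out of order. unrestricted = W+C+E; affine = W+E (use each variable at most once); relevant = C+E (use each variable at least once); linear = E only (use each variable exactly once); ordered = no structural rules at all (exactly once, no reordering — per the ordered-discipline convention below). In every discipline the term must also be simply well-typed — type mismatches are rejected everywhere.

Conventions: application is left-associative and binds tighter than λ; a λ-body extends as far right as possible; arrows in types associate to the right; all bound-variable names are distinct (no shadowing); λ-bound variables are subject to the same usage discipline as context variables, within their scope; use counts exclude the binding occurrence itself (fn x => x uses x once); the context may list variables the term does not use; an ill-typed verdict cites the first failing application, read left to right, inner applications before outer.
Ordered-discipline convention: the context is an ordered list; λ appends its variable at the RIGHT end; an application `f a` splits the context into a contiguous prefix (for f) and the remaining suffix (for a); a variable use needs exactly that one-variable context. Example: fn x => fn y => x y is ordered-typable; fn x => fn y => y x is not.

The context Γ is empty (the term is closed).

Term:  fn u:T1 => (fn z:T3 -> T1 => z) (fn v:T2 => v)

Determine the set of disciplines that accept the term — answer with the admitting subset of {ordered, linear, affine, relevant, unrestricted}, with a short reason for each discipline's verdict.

admitted by: none
counts: u (bound)=0, z (bound)=1, v (bound)=1
order of uses: z, v
typing: ill-typed: an argument T2 -> T2 mismatches the expected T3 -> T1
ordered: ✗ — not simply typable
linear: ✗ — fails simple typing
affine: ✗ — a type mismatch blocks all five
relevant: ✗ — the type mismatch rejects it
unrestricted: ✗ — not simply typable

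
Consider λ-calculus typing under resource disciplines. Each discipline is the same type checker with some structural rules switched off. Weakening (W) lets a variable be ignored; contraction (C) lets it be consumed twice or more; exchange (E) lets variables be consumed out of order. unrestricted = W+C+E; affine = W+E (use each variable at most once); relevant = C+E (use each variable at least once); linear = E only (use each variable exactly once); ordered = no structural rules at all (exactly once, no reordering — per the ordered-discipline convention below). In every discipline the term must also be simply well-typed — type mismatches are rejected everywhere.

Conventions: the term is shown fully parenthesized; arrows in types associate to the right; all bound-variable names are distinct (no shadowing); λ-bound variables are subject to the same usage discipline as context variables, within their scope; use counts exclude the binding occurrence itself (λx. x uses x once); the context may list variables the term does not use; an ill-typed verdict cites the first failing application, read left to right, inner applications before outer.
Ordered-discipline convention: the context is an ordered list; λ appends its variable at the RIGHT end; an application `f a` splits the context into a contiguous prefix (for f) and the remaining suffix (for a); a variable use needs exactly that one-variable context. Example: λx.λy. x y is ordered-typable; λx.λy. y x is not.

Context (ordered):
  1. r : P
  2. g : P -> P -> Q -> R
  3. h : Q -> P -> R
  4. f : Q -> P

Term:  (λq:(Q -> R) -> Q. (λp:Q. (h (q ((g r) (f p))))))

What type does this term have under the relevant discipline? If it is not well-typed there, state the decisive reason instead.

term : ((Q -> R) -> Q) -> Q -> P -> R
variable uses: r: 1; g: 1; h: 1; f: 1; q [bound]: 1; p [bound]: 1
left-to-right use order: h, q, g, r, f, p
typing: well-typed — term : ((Q -> R) -> Q) -> Q -> P -> R
per-discipline verdicts: ordered ✗; linear ✓; affine ✓; relevant ✓; unrestricted ✓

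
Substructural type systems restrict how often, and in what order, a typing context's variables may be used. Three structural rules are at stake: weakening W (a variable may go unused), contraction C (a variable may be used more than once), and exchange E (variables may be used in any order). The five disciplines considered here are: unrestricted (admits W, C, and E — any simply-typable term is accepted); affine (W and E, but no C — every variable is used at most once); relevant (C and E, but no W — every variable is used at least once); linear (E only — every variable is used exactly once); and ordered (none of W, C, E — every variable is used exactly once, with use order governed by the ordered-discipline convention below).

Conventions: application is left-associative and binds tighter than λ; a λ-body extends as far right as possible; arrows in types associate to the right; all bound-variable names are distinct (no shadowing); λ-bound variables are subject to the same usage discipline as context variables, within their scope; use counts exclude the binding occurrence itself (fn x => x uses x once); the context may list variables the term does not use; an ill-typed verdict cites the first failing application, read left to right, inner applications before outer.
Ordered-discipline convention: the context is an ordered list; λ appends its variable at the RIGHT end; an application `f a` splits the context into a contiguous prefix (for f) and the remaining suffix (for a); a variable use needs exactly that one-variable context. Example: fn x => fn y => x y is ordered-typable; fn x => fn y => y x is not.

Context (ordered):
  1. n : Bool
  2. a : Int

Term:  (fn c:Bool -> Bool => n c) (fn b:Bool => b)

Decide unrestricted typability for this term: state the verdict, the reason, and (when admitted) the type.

no — the type mismatch rejects it
counts: n: 1; a: 0; c (bound): 1; b (bound): 1
left-to-right use order: n, c, b
typing: ill-typed: non-function type Bool applied to an argument
per-discipline verdicts: ordered ✗ | linear ✗ | affine ✗ | relevant ✗ | unrestricted ✗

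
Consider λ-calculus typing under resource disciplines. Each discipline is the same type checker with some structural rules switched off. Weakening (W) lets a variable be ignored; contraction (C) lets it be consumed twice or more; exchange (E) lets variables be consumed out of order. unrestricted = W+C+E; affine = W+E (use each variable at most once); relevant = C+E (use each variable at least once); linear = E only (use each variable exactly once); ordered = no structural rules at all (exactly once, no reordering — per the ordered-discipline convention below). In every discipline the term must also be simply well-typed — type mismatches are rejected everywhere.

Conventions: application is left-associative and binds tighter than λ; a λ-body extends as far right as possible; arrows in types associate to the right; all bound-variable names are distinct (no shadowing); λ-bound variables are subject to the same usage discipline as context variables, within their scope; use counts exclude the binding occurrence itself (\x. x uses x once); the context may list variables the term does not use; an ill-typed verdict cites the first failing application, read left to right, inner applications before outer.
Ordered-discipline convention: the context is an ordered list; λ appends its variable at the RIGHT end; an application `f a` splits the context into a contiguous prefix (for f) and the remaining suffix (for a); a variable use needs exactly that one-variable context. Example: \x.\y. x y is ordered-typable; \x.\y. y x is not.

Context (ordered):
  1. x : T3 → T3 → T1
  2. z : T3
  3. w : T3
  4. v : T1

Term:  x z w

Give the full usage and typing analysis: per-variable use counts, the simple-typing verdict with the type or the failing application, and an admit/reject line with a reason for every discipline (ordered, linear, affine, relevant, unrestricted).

usage: x: 1, z: 1, w: 1, v: 0
use order (left to right): x, z, w
typing: the term checks, with type T1
ordered: ✗ — unused: v — weakening required
linear: ✗ — unused: v — weakening required
affine: ✓ — at most one use each (x, z, w, v)
relevant: ✗ — unused: v — weakening required
unrestricted: ✓ — type-checks (T1) and nothing is barred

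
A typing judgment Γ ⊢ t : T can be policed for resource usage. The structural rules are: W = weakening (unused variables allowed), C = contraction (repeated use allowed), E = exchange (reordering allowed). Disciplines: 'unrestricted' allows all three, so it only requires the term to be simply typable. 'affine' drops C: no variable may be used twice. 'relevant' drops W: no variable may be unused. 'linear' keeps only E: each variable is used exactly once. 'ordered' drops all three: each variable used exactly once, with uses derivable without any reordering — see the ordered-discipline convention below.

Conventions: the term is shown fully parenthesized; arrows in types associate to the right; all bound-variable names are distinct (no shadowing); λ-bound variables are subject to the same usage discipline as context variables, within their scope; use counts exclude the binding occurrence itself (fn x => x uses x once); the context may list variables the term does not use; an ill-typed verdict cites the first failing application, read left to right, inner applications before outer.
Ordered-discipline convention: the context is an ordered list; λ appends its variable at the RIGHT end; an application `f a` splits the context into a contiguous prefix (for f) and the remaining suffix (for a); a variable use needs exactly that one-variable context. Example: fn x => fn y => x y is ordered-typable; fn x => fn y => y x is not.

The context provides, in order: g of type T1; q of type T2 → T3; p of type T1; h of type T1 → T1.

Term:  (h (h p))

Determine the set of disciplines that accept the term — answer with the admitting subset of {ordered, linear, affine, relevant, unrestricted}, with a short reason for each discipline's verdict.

admitting disciplines: unrestricted
usage: g ×0, q ×0, p ×1, h ×2
left-to-right use order: h, h, p
typing: well-typed at T1
ordered: ✗, uses contraction: h ×2; unused: g, q — weakening required
linear: ✗, uses contraction: h ×2; unused: g, q — weakening required
affine: ✗, uses contraction: h ×2
relevant: ✗, unused: g, q — weakening required
unrestricted: ✓, typability at T1 is all that's needed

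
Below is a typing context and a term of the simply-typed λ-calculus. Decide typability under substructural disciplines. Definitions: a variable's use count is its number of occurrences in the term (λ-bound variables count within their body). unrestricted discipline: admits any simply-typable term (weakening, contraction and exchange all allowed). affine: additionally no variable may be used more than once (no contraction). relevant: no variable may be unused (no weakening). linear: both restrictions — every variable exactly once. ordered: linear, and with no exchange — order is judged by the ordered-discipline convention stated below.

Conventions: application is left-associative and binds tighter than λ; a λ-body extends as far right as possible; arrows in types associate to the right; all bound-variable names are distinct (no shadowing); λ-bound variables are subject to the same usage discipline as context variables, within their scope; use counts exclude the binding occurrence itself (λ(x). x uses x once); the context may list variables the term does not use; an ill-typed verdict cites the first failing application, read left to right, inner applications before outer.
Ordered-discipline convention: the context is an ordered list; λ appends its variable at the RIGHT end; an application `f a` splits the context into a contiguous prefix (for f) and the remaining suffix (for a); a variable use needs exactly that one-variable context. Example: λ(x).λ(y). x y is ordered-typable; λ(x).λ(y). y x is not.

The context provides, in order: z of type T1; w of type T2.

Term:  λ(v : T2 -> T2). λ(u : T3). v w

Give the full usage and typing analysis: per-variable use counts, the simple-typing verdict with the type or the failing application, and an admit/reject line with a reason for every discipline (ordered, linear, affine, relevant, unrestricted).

use counts: z: 0, w: 1, v (λ-bound): 1, u (λ-bound): 0
order of uses: v, w
typing: the term checks, with type (T2 -> T2) -> T3 -> T2
ordered ✗ (z, u left unused)
linear ✗ (z, u left unused)
affine ✓ (none of z, w, v, u used more than once)
relevant ✗ (z, u left unused)
unrestricted ✓ (typability at (T2 -> T2) -> T3 -> T2 is all that's needed)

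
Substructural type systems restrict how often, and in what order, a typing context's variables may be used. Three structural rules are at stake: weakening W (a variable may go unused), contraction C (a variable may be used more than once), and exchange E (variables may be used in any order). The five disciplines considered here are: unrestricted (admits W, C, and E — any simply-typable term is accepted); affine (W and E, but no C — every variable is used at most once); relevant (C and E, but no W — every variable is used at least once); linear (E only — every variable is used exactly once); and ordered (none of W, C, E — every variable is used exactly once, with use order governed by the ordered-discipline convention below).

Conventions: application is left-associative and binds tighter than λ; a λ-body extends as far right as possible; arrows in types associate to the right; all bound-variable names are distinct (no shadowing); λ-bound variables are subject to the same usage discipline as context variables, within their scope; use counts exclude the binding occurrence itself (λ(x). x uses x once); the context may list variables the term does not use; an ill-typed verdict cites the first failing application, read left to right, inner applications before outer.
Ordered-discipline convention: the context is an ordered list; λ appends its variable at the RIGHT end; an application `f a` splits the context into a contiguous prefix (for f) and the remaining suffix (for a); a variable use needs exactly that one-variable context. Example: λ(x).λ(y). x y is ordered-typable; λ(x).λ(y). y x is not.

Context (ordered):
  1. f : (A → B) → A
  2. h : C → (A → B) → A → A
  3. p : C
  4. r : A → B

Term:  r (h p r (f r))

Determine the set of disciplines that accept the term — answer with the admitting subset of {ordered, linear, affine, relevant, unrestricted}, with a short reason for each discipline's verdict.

admitted by: relevant, unrestricted
counts: f: 1×; h: 1×; p: 1×; r: 3×
uses in reading order: r, h, p, r, f, r
typing: well-typed at B
ordered: ✗ — repeated use of r ×3
linear: ✗ — repeated use of r ×3
affine: ✗ — repeated use of r ×3
relevant: ✓ — at least one use each (f, h, p, r)
unrestricted: ✓ — typability at B is all that's needed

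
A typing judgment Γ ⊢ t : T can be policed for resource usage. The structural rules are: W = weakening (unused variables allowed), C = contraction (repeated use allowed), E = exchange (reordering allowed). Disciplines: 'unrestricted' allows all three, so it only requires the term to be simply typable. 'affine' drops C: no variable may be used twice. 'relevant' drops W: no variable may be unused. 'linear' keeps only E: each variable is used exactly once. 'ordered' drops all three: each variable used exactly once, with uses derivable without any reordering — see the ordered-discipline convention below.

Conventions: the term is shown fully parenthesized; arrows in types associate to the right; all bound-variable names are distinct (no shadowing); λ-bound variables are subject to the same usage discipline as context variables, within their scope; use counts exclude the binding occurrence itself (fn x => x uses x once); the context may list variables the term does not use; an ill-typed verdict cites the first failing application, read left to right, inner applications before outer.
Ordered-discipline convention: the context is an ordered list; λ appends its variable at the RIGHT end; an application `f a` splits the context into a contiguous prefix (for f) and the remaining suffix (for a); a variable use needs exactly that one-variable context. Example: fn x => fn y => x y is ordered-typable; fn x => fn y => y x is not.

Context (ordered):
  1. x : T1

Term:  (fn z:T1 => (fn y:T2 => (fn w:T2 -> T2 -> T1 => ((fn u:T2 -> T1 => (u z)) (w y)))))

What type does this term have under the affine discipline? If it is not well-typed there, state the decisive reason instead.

not well-typed under affine — fails simple typing
usage: x: 0, z [bound]: 1, y [bound]: 1, w [bound]: 1, u [bound]: 1
order of uses: u, z, w, y
typing: ill-typed: an application expects T2 but receives T1
summary: ordered ✗, linear ✗, affine ✗, relevant ✗, unrestricted ✗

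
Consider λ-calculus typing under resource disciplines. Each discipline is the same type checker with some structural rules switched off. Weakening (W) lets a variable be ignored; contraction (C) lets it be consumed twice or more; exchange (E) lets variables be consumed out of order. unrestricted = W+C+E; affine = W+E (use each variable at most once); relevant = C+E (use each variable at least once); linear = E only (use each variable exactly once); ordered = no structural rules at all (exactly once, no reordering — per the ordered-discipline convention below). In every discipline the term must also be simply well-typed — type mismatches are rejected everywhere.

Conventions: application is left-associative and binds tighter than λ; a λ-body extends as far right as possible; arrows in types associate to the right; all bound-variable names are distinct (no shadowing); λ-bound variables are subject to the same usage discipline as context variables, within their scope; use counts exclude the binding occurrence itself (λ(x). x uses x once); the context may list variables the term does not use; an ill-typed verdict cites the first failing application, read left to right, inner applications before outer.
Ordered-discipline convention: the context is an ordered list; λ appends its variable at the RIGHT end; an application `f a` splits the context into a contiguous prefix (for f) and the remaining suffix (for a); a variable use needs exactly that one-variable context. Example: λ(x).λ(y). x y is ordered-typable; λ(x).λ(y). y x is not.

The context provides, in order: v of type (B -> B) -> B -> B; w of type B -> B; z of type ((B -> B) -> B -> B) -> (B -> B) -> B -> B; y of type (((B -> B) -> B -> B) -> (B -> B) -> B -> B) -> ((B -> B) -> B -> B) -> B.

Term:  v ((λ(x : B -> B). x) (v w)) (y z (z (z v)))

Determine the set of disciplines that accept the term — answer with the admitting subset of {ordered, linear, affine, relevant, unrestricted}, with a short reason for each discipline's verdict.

admitting disciplines: relevant, unrestricted
counts: v: 3×, w: 1×, z: 3×, y: 1×, x [bound]: 1×
uses in reading order: v, x, v, w, y, z, z, z, v
typing: the term checks, with type B
ordered ✗ (v ×3, z ×3 used more than once (contraction))
linear ✗ (v ×3, z ×3 used more than once (contraction))
affine ✗ (v ×3, z ×3 used more than once (contraction))
relevant ✓ (v, w, z, y, x: all used, weakening unneeded)
unrestricted ✓ (typability at B is all that's needed)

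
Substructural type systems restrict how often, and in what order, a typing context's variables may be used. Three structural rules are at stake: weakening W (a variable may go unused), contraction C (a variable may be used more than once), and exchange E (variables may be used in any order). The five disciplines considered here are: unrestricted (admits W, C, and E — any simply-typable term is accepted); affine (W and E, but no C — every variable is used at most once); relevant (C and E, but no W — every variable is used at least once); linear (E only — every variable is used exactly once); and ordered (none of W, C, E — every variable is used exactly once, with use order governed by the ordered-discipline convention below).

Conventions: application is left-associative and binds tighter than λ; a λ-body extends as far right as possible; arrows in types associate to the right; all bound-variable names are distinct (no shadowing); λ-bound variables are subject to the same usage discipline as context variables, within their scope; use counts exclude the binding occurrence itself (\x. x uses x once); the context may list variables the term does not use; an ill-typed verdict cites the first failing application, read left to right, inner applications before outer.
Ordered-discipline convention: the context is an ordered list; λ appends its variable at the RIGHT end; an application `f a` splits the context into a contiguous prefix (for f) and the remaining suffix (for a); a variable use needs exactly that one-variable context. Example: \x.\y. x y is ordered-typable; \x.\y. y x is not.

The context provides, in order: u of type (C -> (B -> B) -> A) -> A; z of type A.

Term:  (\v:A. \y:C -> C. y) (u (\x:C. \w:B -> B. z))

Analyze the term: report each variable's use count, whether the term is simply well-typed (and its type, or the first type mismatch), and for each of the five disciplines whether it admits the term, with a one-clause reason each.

variable uses: u: 1; z: 1; v (bound): 0; y (bound): 1; x (bound): 0; w (bound): 0
order of uses: y, u, z
typing: well-typed — term : (C -> C) -> C -> C
ordered ✗ (needs weakening: v, x, w unused)
linear ✗ (needs weakening: v, x, w unused)
affine ✓ (at most one use each (u, z, v, y, x, w))
relevant ✗ (needs weakening: v, x, w unused)
unrestricted ✓ (typability at (C -> C) -> C -> C is all that's needed)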